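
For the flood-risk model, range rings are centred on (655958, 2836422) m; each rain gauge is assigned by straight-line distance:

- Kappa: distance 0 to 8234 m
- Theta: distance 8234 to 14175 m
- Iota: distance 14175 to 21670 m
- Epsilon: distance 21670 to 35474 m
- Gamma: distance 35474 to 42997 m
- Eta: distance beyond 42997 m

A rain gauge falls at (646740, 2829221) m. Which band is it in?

Theta

Distance = √((646740−655958)² + (2829221−2836422)²) = √(84971524.000 + 51854401.000) = 11697.261 m.
8234 ≤ 11697.261 < 14175 → Theta.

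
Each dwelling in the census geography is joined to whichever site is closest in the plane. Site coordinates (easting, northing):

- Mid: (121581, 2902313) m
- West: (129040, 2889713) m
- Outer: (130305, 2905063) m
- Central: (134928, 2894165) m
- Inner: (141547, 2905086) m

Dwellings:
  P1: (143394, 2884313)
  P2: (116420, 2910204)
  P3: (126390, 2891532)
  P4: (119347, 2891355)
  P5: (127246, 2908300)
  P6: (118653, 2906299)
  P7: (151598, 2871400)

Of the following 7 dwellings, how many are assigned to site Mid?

P1 → Central
P2 → Mid
P3 → West
P4 → West
P5 → Outer
P6 → Mid
P7 → Central
2 of the 7 go to Mid.

2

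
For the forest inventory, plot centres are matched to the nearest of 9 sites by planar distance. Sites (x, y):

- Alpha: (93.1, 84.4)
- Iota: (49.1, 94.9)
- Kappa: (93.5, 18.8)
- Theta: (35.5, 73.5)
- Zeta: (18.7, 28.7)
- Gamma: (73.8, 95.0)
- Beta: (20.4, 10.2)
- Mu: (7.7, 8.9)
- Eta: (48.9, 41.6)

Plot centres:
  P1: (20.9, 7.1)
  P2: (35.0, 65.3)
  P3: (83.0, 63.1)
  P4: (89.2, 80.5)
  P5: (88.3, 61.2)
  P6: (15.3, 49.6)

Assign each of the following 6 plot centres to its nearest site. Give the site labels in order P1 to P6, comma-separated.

Beta, Theta, Alpha, Alpha, Alpha, Zeta

P1 → Beta (d²=9.86)
P2 → Theta (d²=67.49)
P3 → Alpha (d²=555.70)
P4 → Alpha (d²=30.42)
P5 → Alpha (d²=561.28)
P6 → Zeta (d²=448.37)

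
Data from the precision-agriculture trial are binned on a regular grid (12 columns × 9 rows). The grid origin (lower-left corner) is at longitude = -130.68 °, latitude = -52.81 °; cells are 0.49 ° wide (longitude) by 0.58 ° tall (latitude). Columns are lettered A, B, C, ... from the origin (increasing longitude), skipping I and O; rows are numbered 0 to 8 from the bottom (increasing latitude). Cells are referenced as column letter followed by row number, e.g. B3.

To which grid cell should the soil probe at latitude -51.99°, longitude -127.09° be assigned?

H1

Column index: ⌊(-127.09 − -130.68) / 0.49⌋ = ⌊7.327⌋ = 7 → column H
Row offset from origin: ⌊(-51.99 − -52.81) / 0.58⌋ = ⌊1.414⌋ = 1 → row 1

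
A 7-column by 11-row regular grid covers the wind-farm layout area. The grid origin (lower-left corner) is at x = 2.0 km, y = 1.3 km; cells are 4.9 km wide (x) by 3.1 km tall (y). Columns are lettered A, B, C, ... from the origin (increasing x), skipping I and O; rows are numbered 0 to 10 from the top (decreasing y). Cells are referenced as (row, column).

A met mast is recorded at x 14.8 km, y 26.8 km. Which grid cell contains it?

(2, C)

Column index: ⌊(14.8 − 2.0) / 4.9⌋ = ⌊2.612⌋ = 2 → column C
Row offset from origin: ⌊(26.8 − 1.3) / 3.1⌋ = ⌊8.226⌋ = 8 → row 2 (counted from top)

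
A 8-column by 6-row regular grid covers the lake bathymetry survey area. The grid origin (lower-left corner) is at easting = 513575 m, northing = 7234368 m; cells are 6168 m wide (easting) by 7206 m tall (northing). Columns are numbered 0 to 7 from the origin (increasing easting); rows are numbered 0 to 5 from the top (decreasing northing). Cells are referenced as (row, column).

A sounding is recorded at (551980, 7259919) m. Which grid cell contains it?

Column index: ⌊(551980 − 513575) / 6168⌋ = ⌊6.226⌋ = 6
Row offset from origin: ⌊(7259919 − 7234368) / 7206⌋ = ⌊3.546⌋ = 3 → row 2 (counted from top)

(2, 6)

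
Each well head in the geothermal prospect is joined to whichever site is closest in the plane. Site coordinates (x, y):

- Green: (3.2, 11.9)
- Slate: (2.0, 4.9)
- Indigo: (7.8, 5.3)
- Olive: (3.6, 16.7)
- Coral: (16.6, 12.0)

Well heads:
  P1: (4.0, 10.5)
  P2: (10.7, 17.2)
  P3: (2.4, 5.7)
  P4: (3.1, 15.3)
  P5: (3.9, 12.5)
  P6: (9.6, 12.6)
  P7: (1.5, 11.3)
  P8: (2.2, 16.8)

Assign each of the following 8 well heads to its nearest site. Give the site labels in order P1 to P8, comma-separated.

P1 → Green (d²=2.60)
P2 → Olive (d²=50.66)
P3 → Slate (d²=0.80)
P4 → Olive (d²=2.21)
P5 → Green (d²=0.85)
P6 → Green (d²=41.45)
P7 → Green (d²=3.25)
P8 → Olive (d²=1.97)

Green, Olive, Slate, Olive, Green, Green, Green, Olive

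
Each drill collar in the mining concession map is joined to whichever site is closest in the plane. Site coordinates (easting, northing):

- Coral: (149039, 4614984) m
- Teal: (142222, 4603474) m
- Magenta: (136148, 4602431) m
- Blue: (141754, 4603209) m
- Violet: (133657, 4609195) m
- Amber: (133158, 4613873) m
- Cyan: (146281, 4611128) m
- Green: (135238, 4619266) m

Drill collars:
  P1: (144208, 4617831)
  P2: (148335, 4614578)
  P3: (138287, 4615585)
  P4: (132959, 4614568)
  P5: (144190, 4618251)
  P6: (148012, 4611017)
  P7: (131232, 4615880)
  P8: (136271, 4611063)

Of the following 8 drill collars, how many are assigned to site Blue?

P1 → Coral
P2 → Coral
P3 → Green
P4 → Amber
P5 → Coral
P6 → Cyan
P7 → Amber
P8 → Violet
0 of the 8 go to Blue.

0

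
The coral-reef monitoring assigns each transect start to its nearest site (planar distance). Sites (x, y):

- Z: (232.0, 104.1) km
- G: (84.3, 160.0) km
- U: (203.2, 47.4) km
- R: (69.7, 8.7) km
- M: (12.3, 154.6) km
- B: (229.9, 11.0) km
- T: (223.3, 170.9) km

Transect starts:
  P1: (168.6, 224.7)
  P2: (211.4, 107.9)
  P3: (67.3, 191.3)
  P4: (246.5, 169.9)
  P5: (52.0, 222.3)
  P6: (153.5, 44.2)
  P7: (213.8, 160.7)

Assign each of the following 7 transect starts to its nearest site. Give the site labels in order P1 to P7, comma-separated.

P1 → T (d²=5886.53)
P2 → Z (d²=438.80)
P3 → G (d²=1268.69)
P4 → T (d²=539.24)
P5 → G (d²=4924.58)
P6 → U (d²=2480.33)
P7 → T (d²=194.29)

T, Z, G, T, G, U, T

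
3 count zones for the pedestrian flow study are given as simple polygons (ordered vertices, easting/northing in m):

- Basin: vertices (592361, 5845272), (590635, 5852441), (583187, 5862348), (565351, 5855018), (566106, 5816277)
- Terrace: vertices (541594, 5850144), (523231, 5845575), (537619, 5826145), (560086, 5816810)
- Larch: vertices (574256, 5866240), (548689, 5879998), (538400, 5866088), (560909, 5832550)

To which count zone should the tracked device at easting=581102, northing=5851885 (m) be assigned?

Basin

Cast a ray rightward from (581102, 5851885). For each polygon, the edges (by vertex number in listed order) whose endpoints lie on opposite sides of northing = 5851885, where each meets that height, and whether that is right or left of the point:
Basin: 1–2 at easting≈590768.9 (right), 4–5 at easting≈565412.1 (left) → 1 crossing.
Terrace: no edge straddles that height → 0 crossings.
Larch: 3–4 at easting≈547932.3 (left), 4–1 at easting≈568569.0 (left) → 0 crossings.
Only Basin has an odd count, so the point is inside Basin.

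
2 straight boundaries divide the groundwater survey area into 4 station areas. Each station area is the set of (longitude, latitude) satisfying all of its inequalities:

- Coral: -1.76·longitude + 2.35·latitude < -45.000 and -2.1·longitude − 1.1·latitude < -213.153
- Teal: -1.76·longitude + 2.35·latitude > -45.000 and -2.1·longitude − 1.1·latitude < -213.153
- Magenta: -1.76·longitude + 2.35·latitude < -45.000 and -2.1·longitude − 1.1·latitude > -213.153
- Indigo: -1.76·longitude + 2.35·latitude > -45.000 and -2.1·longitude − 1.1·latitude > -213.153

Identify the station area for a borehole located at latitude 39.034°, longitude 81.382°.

-1.76·81.382 + 2.35·39.034 = -51.502, which is < -45.000
-2.1·81.382 − 1.1·39.034 = -213.840, which is < -213.153
This sign pattern matches Coral.

Coral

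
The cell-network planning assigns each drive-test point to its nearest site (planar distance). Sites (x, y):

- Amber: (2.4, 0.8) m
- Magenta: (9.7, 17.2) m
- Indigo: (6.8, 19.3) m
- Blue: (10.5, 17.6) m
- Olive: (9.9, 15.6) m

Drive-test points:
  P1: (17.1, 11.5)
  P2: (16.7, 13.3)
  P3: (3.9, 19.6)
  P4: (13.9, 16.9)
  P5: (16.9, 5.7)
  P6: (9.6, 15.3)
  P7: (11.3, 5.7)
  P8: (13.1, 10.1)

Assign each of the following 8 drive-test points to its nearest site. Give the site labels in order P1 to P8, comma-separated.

Olive, Olive, Indigo, Blue, Olive, Olive, Olive, Olive

P1 → Olive (d²=68.65)
P2 → Olive (d²=51.53)
P3 → Indigo (d²=8.50)
P4 → Blue (d²=12.05)
P5 → Olive (d²=147.01)
P6 → Olive (d²=0.18)
P7 → Olive (d²=99.97)
P8 → Olive (d²=40.49)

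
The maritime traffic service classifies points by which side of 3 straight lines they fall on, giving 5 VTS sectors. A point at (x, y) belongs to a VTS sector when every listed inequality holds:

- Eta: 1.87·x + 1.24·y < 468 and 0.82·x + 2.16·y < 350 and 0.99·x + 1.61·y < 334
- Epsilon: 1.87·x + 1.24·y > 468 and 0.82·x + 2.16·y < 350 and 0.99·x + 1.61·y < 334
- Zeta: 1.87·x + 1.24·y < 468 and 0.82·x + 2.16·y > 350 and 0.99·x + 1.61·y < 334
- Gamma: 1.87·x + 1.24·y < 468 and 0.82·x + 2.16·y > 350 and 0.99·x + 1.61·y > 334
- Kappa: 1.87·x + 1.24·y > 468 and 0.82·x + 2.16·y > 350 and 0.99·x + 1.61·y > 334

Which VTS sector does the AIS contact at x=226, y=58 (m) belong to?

Epsilon

1.87·226 + 1.24·58 = 494.540, which is > 468
0.82·226 + 2.16·58 = 310.600, which is < 350
0.99·226 + 1.61·58 = 317.120, which is < 334
This sign pattern matches Epsilon.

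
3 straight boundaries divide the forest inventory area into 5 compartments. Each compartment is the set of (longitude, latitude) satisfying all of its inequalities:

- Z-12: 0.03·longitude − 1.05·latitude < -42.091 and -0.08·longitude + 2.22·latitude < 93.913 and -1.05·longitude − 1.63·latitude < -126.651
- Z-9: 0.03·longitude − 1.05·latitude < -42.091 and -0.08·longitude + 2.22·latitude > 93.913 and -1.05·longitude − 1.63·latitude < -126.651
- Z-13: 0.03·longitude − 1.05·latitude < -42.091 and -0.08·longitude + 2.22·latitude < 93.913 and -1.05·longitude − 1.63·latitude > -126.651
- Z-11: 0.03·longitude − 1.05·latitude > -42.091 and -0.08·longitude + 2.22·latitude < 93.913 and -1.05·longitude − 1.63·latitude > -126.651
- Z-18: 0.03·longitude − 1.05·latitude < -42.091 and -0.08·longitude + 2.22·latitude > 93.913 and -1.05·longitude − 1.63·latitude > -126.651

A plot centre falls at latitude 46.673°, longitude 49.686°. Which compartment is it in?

0.03·49.686 − 1.05·46.673 = -47.516, which is < -42.091
-0.08·49.686 + 2.22·46.673 = 99.639, which is > 93.913
-1.05·49.686 − 1.63·46.673 = -128.247, which is < -126.651
This sign pattern matches Z-9.

Z-9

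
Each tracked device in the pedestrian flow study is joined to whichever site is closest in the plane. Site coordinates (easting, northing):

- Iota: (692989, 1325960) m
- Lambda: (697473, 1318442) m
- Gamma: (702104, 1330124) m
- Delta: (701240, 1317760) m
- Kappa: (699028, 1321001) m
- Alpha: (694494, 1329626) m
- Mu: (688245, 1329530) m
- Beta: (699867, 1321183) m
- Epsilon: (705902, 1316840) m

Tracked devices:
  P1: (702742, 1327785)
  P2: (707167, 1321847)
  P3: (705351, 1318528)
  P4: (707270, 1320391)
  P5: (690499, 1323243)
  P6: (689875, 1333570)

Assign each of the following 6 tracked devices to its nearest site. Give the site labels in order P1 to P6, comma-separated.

P1 → Gamma (d²=5877965.00)
P2 → Epsilon (d²=26670274.00)
P3 → Epsilon (d²=3152945.00)
P4 → Epsilon (d²=14481025.00)
P5 → Iota (d²=13582189.00)
P6 → Mu (d²=18978500.00)

Gamma, Epsilon, Epsilon, Epsilon, Iota, Mu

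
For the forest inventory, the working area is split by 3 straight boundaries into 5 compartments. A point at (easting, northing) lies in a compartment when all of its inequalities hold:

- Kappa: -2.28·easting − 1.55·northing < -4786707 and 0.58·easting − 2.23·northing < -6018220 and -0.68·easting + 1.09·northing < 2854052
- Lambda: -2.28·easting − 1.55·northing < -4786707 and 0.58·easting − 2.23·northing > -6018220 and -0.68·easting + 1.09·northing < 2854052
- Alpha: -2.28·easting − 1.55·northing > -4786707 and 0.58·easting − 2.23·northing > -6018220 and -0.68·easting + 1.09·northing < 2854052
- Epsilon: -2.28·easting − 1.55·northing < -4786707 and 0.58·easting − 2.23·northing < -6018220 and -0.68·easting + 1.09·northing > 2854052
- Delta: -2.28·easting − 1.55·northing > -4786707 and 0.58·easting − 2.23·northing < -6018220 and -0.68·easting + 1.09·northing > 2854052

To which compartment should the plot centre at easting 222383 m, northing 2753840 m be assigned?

-2.28·222383 − 1.55·2753840 = -4775485.240, which is > -4786707
0.58·222383 − 2.23·2753840 = -6012081.060, which is > -6018220
-0.68·222383 + 1.09·2753840 = 2850465.160, which is < 2854052
This sign pattern matches Alpha.

Alpha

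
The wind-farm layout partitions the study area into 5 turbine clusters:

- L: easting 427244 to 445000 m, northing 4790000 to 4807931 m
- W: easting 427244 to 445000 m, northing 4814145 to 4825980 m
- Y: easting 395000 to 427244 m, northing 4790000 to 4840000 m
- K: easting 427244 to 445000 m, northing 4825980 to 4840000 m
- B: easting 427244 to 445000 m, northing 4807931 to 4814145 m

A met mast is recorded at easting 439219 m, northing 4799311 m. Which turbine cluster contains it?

L

The point has easting = 439219 and northing = 4799311.
Only L satisfies 427244 ≤ easting ≤ 445000 and 4790000 ≤ northing ≤ 4807931.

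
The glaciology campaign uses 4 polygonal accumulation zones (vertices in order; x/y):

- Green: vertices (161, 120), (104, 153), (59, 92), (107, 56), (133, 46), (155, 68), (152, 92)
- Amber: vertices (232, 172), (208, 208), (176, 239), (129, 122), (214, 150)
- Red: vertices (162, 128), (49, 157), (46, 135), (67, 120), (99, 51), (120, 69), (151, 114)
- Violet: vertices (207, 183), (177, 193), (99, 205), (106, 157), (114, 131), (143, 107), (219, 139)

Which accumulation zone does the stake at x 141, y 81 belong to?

Green

Cast a ray rightward from (141, 81). For each polygon, the edges (by vertex number in listed order) whose endpoints lie on opposite sides of y = 81, where each meets that height, and whether that is right or left of the point:
Green: 3–4 at x≈73.7 (left), 6–7 at x≈153.4 (right) → 1 crossing.
Amber: no edge straddles that height → 0 crossings.
Red: 4–5 at x≈85.1 (left), 6–7 at x≈128.3 (left) → 0 crossings.
Violet: no edge straddles that height → 0 crossings.
Only Green has an odd count, so the point is inside Green.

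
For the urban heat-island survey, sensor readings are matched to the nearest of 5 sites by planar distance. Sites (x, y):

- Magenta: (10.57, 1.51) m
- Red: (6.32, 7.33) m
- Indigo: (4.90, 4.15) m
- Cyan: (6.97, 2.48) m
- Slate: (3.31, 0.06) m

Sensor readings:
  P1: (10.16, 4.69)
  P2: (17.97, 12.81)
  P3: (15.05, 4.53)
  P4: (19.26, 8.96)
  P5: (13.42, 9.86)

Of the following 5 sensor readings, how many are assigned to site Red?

P1 → Magenta
P2 → Red
P3 → Magenta
P4 → Magenta
P5 → Red
2 of the 5 go to Red.

2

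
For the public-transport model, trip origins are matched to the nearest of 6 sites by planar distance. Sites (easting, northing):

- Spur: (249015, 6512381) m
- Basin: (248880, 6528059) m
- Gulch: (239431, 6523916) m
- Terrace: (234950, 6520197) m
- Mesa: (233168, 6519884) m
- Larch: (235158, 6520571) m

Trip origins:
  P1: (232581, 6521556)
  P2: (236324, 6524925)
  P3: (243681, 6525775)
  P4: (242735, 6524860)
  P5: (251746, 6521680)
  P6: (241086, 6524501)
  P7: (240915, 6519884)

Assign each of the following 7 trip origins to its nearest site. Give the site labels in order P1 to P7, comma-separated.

Mesa, Gulch, Gulch, Gulch, Basin, Gulch, Gulch

P1 → Mesa (d²=3140153.00)
P2 → Gulch (d²=10671530.00)
P3 → Gulch (d²=21518381.00)
P4 → Gulch (d²=11807552.00)
P5 → Basin (d²=48905597.00)
P6 → Gulch (d²=3081250.00)
P7 → Gulch (d²=18459280.00)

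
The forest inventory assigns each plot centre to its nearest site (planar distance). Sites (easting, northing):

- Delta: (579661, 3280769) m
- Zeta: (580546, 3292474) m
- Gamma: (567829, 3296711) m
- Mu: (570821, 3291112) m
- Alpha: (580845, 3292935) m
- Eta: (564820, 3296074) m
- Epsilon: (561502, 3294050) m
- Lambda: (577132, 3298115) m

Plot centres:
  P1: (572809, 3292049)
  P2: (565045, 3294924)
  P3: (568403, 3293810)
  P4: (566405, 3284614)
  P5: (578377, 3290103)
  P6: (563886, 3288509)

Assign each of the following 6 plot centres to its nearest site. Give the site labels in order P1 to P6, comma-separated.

P1 → Mu (d²=4830113.00)
P2 → Eta (d²=1373125.00)
P3 → Gamma (d²=8745277.00)
P4 → Mu (d²=61725060.00)
P5 → Zeta (d²=10326202.00)
P6 → Epsilon (d²=36386137.00)

Mu, Eta, Gamma, Mu, Zeta, Epsilon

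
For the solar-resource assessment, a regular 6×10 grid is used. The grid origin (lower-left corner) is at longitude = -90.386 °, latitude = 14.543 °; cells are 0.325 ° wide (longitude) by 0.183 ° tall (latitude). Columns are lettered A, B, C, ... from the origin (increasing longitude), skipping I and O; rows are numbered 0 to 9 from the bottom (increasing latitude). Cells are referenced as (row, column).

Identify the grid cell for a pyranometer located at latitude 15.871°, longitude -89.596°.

(7, C)

Column index: ⌊(-89.596 − -90.386) / 0.325⌋ = ⌊2.431⌋ = 2 → column C
Row offset from origin: ⌊(15.871 − 14.543) / 0.183⌋ = ⌊7.257⌋ = 7 → row 7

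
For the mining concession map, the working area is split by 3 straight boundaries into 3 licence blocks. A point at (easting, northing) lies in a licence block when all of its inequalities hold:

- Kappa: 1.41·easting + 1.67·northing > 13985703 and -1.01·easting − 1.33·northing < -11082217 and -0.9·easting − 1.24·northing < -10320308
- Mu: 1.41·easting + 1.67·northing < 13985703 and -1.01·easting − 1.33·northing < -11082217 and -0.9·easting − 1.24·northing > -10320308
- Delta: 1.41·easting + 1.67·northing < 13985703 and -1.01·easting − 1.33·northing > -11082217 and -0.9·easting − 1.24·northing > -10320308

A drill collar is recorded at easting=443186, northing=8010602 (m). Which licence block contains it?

Kappa

1.41·443186 + 1.67·8010602 = 14002597.600, which is > 13985703
-1.01·443186 − 1.33·8010602 = -11101718.520, which is < -11082217
-0.9·443186 − 1.24·8010602 = -10332013.880, which is < -10320308
This sign pattern matches Kappa.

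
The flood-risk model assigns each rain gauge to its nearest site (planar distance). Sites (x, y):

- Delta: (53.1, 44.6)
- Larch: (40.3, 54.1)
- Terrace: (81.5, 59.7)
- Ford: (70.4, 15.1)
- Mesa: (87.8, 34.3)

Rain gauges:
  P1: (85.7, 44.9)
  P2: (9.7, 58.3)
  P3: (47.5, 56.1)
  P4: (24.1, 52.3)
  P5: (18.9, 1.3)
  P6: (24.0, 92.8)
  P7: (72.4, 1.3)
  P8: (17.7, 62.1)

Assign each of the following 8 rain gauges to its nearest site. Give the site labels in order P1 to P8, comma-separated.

P1 → Mesa (d²=116.77)
P2 → Larch (d²=954.00)
P3 → Larch (d²=55.84)
P4 → Larch (d²=265.68)
P5 → Ford (d²=2842.69)
P6 → Larch (d²=1763.38)
P7 → Ford (d²=194.44)
P8 → Larch (d²=574.76)

Mesa, Larch, Larch, Larch, Ford, Larch, Ford, Larch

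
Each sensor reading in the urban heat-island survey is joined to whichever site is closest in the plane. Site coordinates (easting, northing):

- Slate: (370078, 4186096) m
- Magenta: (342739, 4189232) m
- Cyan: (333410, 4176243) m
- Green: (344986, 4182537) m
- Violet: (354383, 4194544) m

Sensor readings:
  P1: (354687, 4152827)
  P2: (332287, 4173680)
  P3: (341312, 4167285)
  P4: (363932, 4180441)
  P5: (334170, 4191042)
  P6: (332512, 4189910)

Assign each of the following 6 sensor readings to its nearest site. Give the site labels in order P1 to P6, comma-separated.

P1 → Green (d²=976793501.00)
P2 → Cyan (d²=7830098.00)
P3 → Cyan (d²=142687368.00)
P4 → Slate (d²=69752341.00)
P5 → Magenta (d²=76703861.00)
P6 → Magenta (d²=105051213.00)

Green, Cyan, Cyan, Slate, Magenta, Magenta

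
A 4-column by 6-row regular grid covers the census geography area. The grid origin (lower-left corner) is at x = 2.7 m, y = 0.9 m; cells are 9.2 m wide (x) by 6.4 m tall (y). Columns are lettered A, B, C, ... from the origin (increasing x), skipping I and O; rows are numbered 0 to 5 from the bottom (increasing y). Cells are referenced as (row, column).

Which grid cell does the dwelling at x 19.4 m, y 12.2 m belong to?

(1, B)

Column index: ⌊(19.4 − 2.7) / 9.2⌋ = ⌊1.815⌋ = 1 → column B
Row offset from origin: ⌊(12.2 − 0.9) / 6.4⌋ = ⌊1.766⌋ = 1 → row 1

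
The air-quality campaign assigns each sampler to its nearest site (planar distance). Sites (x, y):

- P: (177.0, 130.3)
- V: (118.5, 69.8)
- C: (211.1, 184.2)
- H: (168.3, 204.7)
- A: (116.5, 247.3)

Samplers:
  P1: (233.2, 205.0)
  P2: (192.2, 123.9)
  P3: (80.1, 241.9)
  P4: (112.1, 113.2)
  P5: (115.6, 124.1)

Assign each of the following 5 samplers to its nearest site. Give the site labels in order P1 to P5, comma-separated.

C, P, A, V, V

P1 → C (d²=921.05)
P2 → P (d²=272.00)
P3 → A (d²=1354.12)
P4 → V (d²=1924.52)
P5 → V (d²=2956.90)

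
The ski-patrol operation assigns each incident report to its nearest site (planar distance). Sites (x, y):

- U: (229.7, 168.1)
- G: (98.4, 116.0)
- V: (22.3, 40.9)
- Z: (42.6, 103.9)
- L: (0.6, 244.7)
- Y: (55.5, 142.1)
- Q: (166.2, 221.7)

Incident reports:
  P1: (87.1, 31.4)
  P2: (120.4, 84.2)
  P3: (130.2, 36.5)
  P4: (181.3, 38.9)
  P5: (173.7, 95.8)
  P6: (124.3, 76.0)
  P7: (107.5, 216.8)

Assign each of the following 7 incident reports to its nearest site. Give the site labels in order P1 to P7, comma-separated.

P1 → V (d²=4289.29)
P2 → G (d²=1495.24)
P3 → G (d²=7331.49)
P4 → G (d²=12816.82)
P5 → G (d²=6078.13)
P6 → G (d²=2270.81)
P7 → Q (d²=3469.70)

V, G, G, G, G, G, Q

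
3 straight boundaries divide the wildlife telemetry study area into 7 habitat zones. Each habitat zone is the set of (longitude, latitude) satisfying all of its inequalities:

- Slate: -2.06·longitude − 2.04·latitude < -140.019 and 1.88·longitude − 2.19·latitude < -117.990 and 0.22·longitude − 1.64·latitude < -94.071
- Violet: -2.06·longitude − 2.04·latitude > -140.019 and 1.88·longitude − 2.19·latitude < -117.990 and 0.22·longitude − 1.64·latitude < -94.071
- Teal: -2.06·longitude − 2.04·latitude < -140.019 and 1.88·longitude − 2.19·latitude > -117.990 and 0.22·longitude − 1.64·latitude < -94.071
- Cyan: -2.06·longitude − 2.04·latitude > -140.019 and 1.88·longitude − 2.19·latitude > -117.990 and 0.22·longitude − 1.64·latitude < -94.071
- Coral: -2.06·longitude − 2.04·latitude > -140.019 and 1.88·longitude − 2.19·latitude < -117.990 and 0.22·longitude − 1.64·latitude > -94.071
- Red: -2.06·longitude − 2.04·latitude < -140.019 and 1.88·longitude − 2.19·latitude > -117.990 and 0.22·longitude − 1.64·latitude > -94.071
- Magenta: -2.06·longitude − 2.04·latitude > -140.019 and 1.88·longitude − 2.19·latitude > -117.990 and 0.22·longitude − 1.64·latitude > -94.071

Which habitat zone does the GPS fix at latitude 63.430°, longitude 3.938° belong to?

-2.06·3.938 − 2.04·63.430 = -137.509, which is > -140.019
1.88·3.938 − 2.19·63.430 = -131.508, which is < -117.990
0.22·3.938 − 1.64·63.430 = -103.159, which is < -94.071
This sign pattern matches Violet.

Violet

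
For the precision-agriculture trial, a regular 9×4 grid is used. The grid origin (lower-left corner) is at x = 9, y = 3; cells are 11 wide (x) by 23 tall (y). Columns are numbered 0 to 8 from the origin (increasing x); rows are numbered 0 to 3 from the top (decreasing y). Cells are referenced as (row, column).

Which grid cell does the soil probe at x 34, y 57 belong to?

(1, 2)

Column index: ⌊(34 − 9) / 11⌋ = ⌊2.273⌋ = 2
Row offset from origin: ⌊(57 − 3) / 23⌋ = ⌊2.348⌋ = 2 → row 1 (counted from top)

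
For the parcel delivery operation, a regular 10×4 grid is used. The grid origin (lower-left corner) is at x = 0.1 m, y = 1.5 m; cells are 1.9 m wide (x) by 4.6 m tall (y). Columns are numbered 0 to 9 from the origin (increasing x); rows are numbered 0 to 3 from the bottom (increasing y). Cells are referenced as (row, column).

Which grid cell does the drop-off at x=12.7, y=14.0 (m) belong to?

(2, 6)

Column index: ⌊(12.7 − 0.1) / 1.9⌋ = ⌊6.632⌋ = 6
Row offset from origin: ⌊(14.0 − 1.5) / 4.6⌋ = ⌊2.717⌋ = 2 → row 2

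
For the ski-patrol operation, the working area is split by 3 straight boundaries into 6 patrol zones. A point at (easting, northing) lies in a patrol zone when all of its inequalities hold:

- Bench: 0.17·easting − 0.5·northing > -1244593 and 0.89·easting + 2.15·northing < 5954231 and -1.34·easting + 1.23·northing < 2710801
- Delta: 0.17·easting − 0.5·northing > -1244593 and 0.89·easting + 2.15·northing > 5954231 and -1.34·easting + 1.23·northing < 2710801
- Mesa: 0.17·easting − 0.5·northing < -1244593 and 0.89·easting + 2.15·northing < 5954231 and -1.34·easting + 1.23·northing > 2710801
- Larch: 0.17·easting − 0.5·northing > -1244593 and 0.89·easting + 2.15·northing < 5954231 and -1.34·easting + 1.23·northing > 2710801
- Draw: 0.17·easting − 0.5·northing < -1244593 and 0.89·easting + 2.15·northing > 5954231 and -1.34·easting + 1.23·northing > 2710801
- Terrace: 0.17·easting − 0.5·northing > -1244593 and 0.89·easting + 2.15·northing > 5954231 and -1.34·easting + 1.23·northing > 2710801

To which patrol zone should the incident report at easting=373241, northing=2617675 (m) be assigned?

Draw

0.17·373241 − 0.5·2617675 = -1245386.530, which is < -1244593
0.89·373241 + 2.15·2617675 = 5960185.740, which is > 5954231
-1.34·373241 + 1.23·2617675 = 2719597.310, which is > 2710801
This sign pattern matches Draw.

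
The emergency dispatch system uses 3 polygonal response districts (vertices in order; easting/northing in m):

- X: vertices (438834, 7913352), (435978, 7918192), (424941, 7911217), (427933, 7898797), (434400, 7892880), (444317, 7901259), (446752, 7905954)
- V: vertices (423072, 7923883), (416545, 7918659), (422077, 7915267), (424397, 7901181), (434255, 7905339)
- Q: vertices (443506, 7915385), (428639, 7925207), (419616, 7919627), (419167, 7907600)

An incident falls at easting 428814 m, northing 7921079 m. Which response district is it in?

Q

Cast a ray rightward from (428814, 7921079). For each polygon, the edges (by vertex number in listed order) whose endpoints lie on opposite sides of northing = 7921079, where each meets that height, and whether that is right or left of the point:
X: no edge straddles that height → 0 crossings.
V: 1–2 at easting≈419568.6 (left), 5–1 at easting≈424763.0 (left) → 0 crossings.
Q: 1–2 at easting≈434887.3 (right), 2–3 at easting≈421963.9 (left) → 1 crossing.
Only Q has an odd count, so the point is inside Q.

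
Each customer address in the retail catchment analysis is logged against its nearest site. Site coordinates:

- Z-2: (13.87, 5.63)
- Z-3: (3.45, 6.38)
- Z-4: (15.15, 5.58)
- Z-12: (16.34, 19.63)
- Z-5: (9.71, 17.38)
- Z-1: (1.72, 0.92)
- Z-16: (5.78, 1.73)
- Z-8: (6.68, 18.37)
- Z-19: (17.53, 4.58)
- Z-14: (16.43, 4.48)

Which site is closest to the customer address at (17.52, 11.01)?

Z-4

Squared distances to each site:
Z-2: 42.267; Z-3: 219.402; Z-4: 35.102; Z-12: 75.697; Z-5: 101.573; Z-1: 351.448; Z-16: 223.946; Z-8: 171.675; Z-19: 41.345; Z-14: 43.829.
Minimum at Z-4.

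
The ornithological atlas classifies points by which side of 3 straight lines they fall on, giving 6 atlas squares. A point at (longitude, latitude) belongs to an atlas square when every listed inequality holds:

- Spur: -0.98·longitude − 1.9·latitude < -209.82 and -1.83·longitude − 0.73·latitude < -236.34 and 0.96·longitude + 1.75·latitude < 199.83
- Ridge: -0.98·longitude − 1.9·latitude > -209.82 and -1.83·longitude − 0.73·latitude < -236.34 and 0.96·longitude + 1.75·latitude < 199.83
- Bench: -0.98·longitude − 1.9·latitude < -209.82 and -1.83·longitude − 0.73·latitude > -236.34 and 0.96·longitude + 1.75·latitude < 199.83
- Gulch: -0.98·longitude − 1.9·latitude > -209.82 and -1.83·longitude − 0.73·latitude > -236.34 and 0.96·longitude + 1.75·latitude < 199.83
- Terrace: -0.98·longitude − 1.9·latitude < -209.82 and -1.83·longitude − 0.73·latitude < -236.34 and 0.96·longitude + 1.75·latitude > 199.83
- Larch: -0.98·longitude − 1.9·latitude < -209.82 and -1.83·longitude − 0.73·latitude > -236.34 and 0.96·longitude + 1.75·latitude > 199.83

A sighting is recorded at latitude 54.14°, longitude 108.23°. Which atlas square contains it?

-0.98·108.23 − 1.9·54.14 = -208.931, which is > -209.82
-1.83·108.23 − 0.73·54.14 = -237.583, which is < -236.34
0.96·108.23 + 1.75·54.14 = 198.646, which is < 199.83
This sign pattern matches Ridge.

Ridge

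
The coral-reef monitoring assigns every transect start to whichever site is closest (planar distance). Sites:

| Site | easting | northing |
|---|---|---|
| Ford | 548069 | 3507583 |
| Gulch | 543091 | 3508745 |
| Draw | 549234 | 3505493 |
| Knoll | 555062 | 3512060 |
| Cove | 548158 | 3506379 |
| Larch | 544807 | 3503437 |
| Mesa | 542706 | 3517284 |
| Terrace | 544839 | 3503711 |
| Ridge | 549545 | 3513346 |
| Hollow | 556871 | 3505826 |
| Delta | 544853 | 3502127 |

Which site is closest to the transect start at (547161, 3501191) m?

Squared distances to each site:
Ford: 41682128.000; Gulch: 73627816.000; Draw: 22804533.000; Knoll: 180560962.000; Cove: 27909353.000; Larch: 10585832.000; Mesa: 278831674.000; Terrace: 11742084.000; Ridge: 153427481.000; Hollow: 115767325.000; Delta: 6202960.000.
Minimum at Delta.

Delta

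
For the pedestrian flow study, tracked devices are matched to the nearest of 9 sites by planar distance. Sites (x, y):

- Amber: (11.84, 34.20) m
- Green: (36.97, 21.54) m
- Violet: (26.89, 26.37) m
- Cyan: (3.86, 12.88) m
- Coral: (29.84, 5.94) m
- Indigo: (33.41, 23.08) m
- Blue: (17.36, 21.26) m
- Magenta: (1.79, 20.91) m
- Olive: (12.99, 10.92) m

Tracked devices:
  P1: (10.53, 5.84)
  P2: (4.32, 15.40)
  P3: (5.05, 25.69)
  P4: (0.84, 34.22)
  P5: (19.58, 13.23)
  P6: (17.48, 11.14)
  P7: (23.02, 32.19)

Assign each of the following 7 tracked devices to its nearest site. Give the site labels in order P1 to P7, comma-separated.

P1 → Olive (d²=31.86)
P2 → Cyan (d²=6.56)
P3 → Magenta (d²=33.48)
P4 → Amber (d²=121.00)
P5 → Olive (d²=48.76)
P6 → Olive (d²=20.21)
P7 → Violet (d²=48.85)

Olive, Cyan, Magenta, Amber, Olive, Olive, Violet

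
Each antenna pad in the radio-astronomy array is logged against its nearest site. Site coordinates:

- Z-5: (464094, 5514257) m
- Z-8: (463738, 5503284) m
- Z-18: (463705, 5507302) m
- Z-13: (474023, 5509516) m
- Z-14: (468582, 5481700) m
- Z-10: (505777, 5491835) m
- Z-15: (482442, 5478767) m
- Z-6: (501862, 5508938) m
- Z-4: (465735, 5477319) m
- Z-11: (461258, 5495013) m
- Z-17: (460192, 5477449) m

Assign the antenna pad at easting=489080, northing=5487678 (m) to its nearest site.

Z-15

Squared distances to each site:
Z-5: 1330743437.000; Z-8: 885764200.000; Z-18: 1028992001.000; Z-13: 703611493.000; Z-14: 455904488.000; Z-10: 296070458.000; Z-15: 123468965.000; Z-6: 615367124.000; Z-4: 652297906.000; Z-11: 827865909.000; Z-17: 939148985.000.
Minimum at Z-15.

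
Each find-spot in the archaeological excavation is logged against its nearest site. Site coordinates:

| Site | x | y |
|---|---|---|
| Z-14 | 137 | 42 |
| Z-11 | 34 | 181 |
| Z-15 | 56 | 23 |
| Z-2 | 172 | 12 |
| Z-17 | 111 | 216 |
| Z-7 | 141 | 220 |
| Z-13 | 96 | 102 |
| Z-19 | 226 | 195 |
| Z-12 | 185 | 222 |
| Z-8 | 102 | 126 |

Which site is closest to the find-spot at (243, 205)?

Squared distances to each site:
Z-14: 37805.000; Z-11: 44257.000; Z-15: 68093.000; Z-2: 42290.000; Z-17: 17545.000; Z-7: 10629.000; Z-13: 32218.000; Z-19: 389.000; Z-12: 3653.000; Z-8: 26122.000.
Minimum at Z-19.

Z-19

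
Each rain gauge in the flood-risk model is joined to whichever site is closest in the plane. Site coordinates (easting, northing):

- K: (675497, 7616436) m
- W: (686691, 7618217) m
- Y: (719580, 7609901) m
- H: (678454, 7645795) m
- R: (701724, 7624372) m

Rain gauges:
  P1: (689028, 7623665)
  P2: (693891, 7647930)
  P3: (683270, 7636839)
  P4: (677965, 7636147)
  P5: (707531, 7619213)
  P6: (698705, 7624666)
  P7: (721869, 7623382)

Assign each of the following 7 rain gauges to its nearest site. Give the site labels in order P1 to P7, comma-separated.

W, H, H, H, R, R, Y

P1 → W (d²=35142273.00)
P2 → H (d²=242859194.00)
P3 → H (d²=103403792.00)
P4 → H (d²=93323025.00)
P5 → R (d²=60336530.00)
P6 → R (d²=9200797.00)
P7 → Y (d²=186976882.00)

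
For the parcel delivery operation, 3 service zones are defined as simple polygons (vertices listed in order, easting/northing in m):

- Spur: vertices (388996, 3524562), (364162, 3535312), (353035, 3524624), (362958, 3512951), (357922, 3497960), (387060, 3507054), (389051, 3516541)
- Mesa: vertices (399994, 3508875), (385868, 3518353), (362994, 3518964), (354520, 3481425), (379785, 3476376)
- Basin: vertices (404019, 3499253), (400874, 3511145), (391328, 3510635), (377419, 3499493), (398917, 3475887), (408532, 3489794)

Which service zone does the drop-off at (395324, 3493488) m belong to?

Basin

Cast a ray rightward from (395324, 3493488). For each polygon, the edges (by vertex number in listed order) whose endpoints lie on opposite sides of northing = 3493488, where each meets that height, and whether that is right or left of the point:
Spur: no edge straddles that height → 0 crossings.
Mesa: 3–4 at easting≈357243.1 (left), 5–1 at easting≈390425.8 (left) → 0 crossings.
Basin: 4–5 at easting≈382887.8 (left), 6–1 at easting≈406769.5 (right) → 1 crossing.
Only Basin has an odd count, so the point is inside Basin.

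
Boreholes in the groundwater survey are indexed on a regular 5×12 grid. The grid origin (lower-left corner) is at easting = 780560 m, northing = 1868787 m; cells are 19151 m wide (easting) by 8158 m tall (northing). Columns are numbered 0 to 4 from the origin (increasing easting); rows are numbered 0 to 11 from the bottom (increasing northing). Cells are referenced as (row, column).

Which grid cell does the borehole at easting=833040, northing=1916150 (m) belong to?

(5, 2)

Column index: ⌊(833040 − 780560) / 19151⌋ = ⌊2.740⌋ = 2
Row offset from origin: ⌊(1916150 − 1868787) / 8158⌋ = ⌊5.806⌋ = 5 → row 5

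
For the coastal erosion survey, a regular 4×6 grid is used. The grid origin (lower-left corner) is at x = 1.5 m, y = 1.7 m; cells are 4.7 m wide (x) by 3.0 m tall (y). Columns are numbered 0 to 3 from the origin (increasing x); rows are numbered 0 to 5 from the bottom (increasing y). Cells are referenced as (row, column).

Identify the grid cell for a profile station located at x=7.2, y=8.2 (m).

Column index: ⌊(7.2 − 1.5) / 4.7⌋ = ⌊1.213⌋ = 1
Row offset from origin: ⌊(8.2 − 1.7) / 3.0⌋ = ⌊2.167⌋ = 2 → row 2

(2, 1)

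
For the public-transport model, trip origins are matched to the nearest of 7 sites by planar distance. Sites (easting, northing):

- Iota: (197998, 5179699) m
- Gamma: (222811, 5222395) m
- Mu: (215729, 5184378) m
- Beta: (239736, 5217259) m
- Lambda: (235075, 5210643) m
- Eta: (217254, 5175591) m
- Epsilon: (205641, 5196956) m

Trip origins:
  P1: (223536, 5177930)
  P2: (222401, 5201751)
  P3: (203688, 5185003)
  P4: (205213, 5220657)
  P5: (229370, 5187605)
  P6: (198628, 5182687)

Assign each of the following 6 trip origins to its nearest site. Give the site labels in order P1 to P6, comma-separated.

Eta, Lambda, Iota, Gamma, Mu, Iota

P1 → Eta (d²=44934445.00)
P2 → Lambda (d²=239697940.00)
P3 → Iota (d²=60508516.00)
P4 → Gamma (d²=312710248.00)
P5 → Mu (d²=196490410.00)
P6 → Iota (d²=9325044.00)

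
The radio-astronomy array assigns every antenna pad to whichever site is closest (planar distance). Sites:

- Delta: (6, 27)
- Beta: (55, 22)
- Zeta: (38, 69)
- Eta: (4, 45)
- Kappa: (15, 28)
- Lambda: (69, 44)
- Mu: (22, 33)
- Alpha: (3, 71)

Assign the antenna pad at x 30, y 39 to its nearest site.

Squared distances to each site:
Delta: 720.000; Beta: 914.000; Zeta: 964.000; Eta: 712.000; Kappa: 346.000; Lambda: 1546.000; Mu: 100.000; Alpha: 1753.000.
Minimum at Mu.

Mu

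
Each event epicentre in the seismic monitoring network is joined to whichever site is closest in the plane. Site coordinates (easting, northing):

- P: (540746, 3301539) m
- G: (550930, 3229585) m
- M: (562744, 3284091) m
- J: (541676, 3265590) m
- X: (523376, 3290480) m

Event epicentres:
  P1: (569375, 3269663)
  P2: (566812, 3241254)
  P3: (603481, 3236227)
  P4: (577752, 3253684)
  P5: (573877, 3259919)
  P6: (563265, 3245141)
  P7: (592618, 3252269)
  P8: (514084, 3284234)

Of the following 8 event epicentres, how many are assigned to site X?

1

P1 → M
P2 → G
P3 → G
P4 → M
P5 → M
P6 → G
P7 → M
P8 → X
1 of the 8 goes to X.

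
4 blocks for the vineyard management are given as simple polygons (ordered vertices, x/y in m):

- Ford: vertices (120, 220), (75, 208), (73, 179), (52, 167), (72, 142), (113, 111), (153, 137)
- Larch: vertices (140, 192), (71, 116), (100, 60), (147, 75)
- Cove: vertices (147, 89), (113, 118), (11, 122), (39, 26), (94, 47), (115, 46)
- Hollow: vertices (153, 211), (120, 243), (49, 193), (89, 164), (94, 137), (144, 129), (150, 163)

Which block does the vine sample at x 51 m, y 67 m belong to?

Cove

Cast a ray rightward from (51, 67). For each polygon, the edges (by vertex number in listed order) whose endpoints lie on opposite sides of y = 67, where each meets that height, and whether that is right or left of the point:
Ford: no edge straddles that height → 0 crossings.
Larch: 2–3 at x≈96.4 (right), 3–4 at x≈121.9 (right) → 2 crossings.
Cove: 3–4 at x≈27.0 (left), 6–1 at x≈130.6 (right) → 1 crossing.
Hollow: no edge straddles that height → 0 crossings.
Only Cove has an odd count, so the point is inside Cove.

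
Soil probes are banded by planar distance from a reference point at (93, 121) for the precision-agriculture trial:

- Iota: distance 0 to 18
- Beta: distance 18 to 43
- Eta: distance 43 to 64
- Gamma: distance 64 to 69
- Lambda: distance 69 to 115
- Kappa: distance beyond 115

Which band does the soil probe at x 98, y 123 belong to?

Distance = √((98−93)² + (123−121)²) = √(25.000 + 4.000) = 5.385.
0 ≤ 5.385 < 18 → Iota.

Iota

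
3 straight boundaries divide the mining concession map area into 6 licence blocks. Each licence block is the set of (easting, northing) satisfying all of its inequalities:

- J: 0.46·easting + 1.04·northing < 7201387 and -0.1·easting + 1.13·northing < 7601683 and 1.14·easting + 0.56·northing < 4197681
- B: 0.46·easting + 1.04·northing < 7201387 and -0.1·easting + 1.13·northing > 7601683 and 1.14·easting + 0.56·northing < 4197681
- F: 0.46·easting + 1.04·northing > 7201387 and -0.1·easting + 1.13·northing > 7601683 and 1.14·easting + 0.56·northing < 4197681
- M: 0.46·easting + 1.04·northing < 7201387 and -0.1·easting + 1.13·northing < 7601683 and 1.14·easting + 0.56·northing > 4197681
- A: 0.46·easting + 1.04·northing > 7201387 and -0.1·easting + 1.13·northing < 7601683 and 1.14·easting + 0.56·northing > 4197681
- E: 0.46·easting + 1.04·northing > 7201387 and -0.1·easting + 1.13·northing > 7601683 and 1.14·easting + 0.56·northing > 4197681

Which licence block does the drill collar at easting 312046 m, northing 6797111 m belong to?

F

0.46·312046 + 1.04·6797111 = 7212536.600, which is > 7201387
-0.1·312046 + 1.13·6797111 = 7649530.830, which is > 7601683
1.14·312046 + 0.56·6797111 = 4162114.600, which is < 4197681
This sign pattern matches F.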